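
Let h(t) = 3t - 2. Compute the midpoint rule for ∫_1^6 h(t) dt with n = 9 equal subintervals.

Δt = (6 − 1)/9 = 5/9.
Midpoints: 23/18, 11/6, 43/18, 53/18, 3.5, 73/18, 83/18, 31/6, 103/18.
h(23/18) = 11/6, h(11/6) = 3.5, h(43/18) = 31/6, h(53/18) = 41/6, h(3.5) = 8.5, h(73/18) = 61/6, h(83/18) = 71/6, h(31/6) = 13.5, h(103/18) = 91/6.
Sum = Δt · [h(23/18) + h(11/6) + h(43/18) + ...].
Sum = 42.5.

42.5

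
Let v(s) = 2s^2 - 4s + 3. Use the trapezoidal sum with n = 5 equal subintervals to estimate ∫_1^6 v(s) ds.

90

Δs = (6 − 1)/5 = 1.
v(1) = 1, v(2) = 3, v(3) = 9, v(4) = 19, v(5) = 33, v(6) = 51.
T_5 = (Δs/2)·[v(s_0) + 2v(s_1) + ... + 2v(s_{4}) + v(s_5)].
Sum = 90.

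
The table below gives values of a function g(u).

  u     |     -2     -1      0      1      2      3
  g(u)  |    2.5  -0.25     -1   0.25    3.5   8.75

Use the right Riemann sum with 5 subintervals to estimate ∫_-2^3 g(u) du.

Δu = 1.
Sum = 1·[(-0.25) + (-1) + 0.25 + 3.5 + 8.75] = 11.25.

11.25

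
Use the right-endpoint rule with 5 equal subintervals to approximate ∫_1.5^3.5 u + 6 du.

Δu = (3.5 − 1.5)/5 = 0.4.
Right endpoints: 1.9, 2.3, 2.7, 3.1, 3.5.
f(1.9) = 7.9, f(2.3) = 8.3, f(2.7) = 8.7, f(3.1) = 9.1, f(3.5) = 9.5.
Sum = Δu · [f(1.9) + f(2.3) + f(2.7) + f(3.1) + f(3.5)].
Sum = 17.4.

17.4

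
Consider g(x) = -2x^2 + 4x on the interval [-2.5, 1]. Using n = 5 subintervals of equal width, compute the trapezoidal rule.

-22.155

Δx = (1 − (-2.5))/5 = 0.7.
g(-2.5) = -22.5, g(-1.8) = -13.68, g(-1.1) = -6.82, g(-0.4) = -1.92, g(0.3) = 1.02, g(1) = 2.
T_5 = (Δx/2)·[g(x_0) + 2g(x_1) + ... + 2g(x_{4}) + g(x_5)].
Sum = -22.155.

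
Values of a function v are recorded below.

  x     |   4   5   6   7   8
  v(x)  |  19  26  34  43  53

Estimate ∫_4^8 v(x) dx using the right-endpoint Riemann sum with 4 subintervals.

Δx = 1.
Sum = 1·[26 + 34 + 43 + 53] = 156.

156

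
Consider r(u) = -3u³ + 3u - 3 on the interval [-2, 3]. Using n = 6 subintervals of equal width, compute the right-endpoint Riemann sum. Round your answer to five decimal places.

Δu = (3 − (-2))/6 = 5/6.
Right endpoints: -7/6, -1/3, 0.5, 4/3, 13/6, 3.
r(-7/6) = -125/72, r(-1/3) = -35/9, r(0.5) = -1.875, r(4/3) = -55/9, r(13/6) = -1945/72, r(3) = -75.
Sum = Δu · [r(-7/6) + r(-1/3) + r(0.5) + ...].
Sum ≈ -96.35417.

-96.35417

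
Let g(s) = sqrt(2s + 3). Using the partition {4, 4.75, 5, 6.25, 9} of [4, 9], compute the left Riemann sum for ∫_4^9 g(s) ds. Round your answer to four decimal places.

18.7051

Subinterval widths: 0.75, 0.25, 1.25, 2.75.
Left endpoints: 4, 4.75, 5, 6.25.
g(4) ≈ 3.3166, g(4.75) ≈ 3.5355, g(5) ≈ 3.6056, g(6.25) ≈ 3.9370.
Sum = Σ Δs_i · g(s_i).
Sum ≈ 18.7051.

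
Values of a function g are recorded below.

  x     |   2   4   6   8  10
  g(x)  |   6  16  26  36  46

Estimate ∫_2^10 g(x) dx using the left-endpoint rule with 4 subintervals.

168

Δx = 2.
Sum = 2·[6 + 16 + 26 + 36] = 168.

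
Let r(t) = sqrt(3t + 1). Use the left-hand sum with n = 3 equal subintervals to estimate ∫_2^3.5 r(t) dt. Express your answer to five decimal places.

Δt = (3.5 − 2)/3 = 0.5.
Left endpoints: 2, 2.5, 3.
r(2) ≈ 2.64575, r(2.5) ≈ 2.91548, r(3) ≈ 3.16228.
Sum = Δt · [r(2) + r(2.5) + r(3)].
Sum ≈ 4.36175.

4.36175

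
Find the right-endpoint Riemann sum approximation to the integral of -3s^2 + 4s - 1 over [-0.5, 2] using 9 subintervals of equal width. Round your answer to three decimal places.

-3.395

Δs = (2 − (-0.5))/9 = 5/18.
Right endpoints: -2/9, 1/18, 1/3, 11/18, 8/9, 7/6, 13/9, 31/18, 2.
f(-2/9) = -55/27, f(1/18) = -85/108, f(1/3) = 0, f(11/18) = 35/108, f(8/9) = 5/27, f(7/6) = -5/12, f(13/9) = -40/27, f(31/18) = -325/108, f(2) = -5.
Sum = Δs · [f(-2/9) + f(1/18) + f(1/3) + ...].
Sum ≈ -3.395.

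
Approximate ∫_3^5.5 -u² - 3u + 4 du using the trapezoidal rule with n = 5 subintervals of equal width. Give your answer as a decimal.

Δu = (5.5 − 3)/5 = 0.5.
f(3) = -14, f(3.5) = -18.75, f(4) = -24, f(4.5) = -29.75, f(5) = -36, f(5.5) = -42.75.
T_5 = (Δu/2)·[f(u_0) + 2f(u_1) + ... + 2f(u_{4}) + f(u_5)].
Sum = -68.4375.

-68.4375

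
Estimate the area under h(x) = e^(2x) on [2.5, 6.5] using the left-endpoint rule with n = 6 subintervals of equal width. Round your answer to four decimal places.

Δx = (6.5 − 2.5)/6 = 2/3.
Left endpoints: 2.5, 19/6, 23/6, 4.5, 31/6, 35/6.
h(2.5) ≈ 148.4132, h(19/6) ≈ 563.0302, h(23/6) ≈ 2135.9497, h(4.5) ≈ 8103.0839, h(31/6) ≈ 30740.4093, h(35/6) ≈ 116618.9040.
Sum = Δx · [h(2.5) + h(19/6) + h(23/6) + ...].
Sum ≈ 105539.8603.

105539.8603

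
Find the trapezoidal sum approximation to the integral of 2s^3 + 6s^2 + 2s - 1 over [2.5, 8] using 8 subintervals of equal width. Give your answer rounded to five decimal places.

3089.71631

Δs = (8 − 2.5)/8 = 0.6875.
f(2.5) = 72.75, f(3.1875) = 268507/2048, f(3.875) = 213.21484375, f(4.5625) = 661449/2048, f(5.25) = 464.28125, f(5.9375) = 1312847/2048, f(6.625) = 857.14453125, f(7.3125) = 2286589/2048, f(8) = 1423.
T_8 = (Δs/2)·[f(s_0) + 2f(s_1) + ... + 2f(s_{7}) + f(s_8)].
Sum ≈ 3089.71631.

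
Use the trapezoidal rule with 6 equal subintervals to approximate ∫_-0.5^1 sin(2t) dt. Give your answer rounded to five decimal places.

Δt = (1 − (-0.5))/6 = 0.25.
f(-0.5) ≈ -0.84147, f(-0.25) ≈ -0.47943, f(0) ≈ 0.00000, f(0.25) ≈ 0.47943, f(0.5) ≈ 0.84147, f(0.75) ≈ 0.99749, f(1) ≈ 0.90930.
T_6 = (Δt/2)·[f(t_0) + 2f(t_1) + ... + 2f(t_{5}) + f(t_6)].
Sum ≈ 0.46822.

0.46822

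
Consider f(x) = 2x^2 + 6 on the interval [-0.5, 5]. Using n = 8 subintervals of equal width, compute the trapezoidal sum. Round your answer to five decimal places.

Δx = (5 − (-0.5))/8 = 0.6875.
f(-0.5) = 6.5, f(0.1875) = 6.0703125, f(0.875) = 7.53125, f(1.5625) = 10.8828125, f(2.25) = 16.125, f(2.9375) = 23.2578125, f(3.625) = 32.28125, f(4.3125) = 43.1953125, f(5) = 56.
T_8 = (Δx/2)·[f(x_0) + 2f(x_1) + ... + 2f(x_{7}) + f(x_8)].
Sum ≈ 117.28320.

117.28320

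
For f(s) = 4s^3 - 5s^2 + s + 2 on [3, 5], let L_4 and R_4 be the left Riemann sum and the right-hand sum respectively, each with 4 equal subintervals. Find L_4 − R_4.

-157

L_4 = 317.75.
R_4 = 474.75.
L_4 − R_4 = -157.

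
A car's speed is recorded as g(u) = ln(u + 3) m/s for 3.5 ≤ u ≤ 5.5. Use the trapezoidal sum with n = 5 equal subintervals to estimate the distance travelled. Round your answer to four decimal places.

Δu = (5.5 − 3.5)/5 = 0.4.
g(3.5) ≈ 1.8718, g(3.9) ≈ 1.9315, g(4.3) ≈ 1.9879, g(4.7) ≈ 2.0412, g(5.1) ≈ 2.0919, g(5.5) ≈ 2.1401.
T_5 = (Δu/2)·[g(u_0) + 2g(u_1) + ... + 2g(u_{4}) + g(u_5)].
Sum ≈ 4.0234.

4.0234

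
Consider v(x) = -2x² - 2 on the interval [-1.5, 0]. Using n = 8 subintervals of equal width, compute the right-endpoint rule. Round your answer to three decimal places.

Δx = (0 − (-1.5))/8 = 0.1875.
Right endpoints: -1.3125, -1.125, -0.9375, -0.75, -0.5625, -0.375, -0.1875, 0.
v(-1.3125) = -5.4453125, v(-1.125) = -4.53125, v(-0.9375) = -3.7578125, v(-0.75) = -3.125, v(-0.5625) = -2.6328125, v(-0.375) = -2.28125, v(-0.1875) = -2.0703125, v(0) = -2.
Sum = Δx · [v(-1.3125) + v(-1.125) + v(-0.9375) + ...].
Sum ≈ -4.846.

-4.846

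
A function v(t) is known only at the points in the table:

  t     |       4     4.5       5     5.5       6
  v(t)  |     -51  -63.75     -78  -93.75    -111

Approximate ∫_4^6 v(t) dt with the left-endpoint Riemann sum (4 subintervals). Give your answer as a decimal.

Δt = 0.5.
Sum = 0.5·[(-51) + (-63.75) + (-78) + (-93.75)] = -143.25.

-143.25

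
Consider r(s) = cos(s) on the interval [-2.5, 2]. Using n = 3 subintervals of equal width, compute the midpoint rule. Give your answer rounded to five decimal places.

1.65898

Δs = (2 − (-2.5))/3 = 1.5.
Midpoints: -1.75, -0.25, 1.25.
r(-1.75) ≈ -0.17825, r(-0.25) ≈ 0.96891, r(1.25) ≈ 0.31532.
Sum = Δs · [r(-1.75) + r(-0.25) + r(1.25)].
Sum ≈ 1.65898.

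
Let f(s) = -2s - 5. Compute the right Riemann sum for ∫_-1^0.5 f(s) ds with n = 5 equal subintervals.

-7.2

Δs = (0.5 − (-1))/5 = 0.3.
Right endpoints: -0.7, -0.4, -0.1, 0.2, 0.5.
f(-0.7) = -3.6, f(-0.4) = -4.2, f(-0.1) = -4.8, f(0.2) = -5.4, f(0.5) = -6.
Sum = Δs · [f(-0.7) + f(-0.4) + f(-0.1) + f(0.2) + f(0.5)].
Sum = -7.2.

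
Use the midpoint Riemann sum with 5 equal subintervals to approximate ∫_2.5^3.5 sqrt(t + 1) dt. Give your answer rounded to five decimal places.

Δt = (3.5 − 2.5)/5 = 0.2.
Midpoints: 2.6, 2.8, 3, 3.2, 3.4.
f(2.6) ≈ 1.89737, f(2.8) ≈ 1.94936, f(3) ≈ 2.00000, f(3.2) ≈ 2.04939, f(3.4) ≈ 2.09762.
Sum = Δt · [f(2.6) + f(2.8) + f(3) + f(3.2) + f(3.4)].
Sum ≈ 1.99875.

1.99875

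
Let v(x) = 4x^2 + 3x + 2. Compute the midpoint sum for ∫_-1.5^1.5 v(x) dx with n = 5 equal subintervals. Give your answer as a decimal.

Δx = (1.5 − (-1.5))/5 = 0.6.
Midpoints: -1.2, -0.6, 0, 0.6, 1.2.
v(-1.2) = 4.16, v(-0.6) = 1.64, v(0) = 2, v(0.6) = 5.24, v(1.2) = 11.36.
Sum = Δx · [v(-1.2) + v(-0.6) + v(0) + v(0.6) + v(1.2)].
Sum = 14.64.

14.64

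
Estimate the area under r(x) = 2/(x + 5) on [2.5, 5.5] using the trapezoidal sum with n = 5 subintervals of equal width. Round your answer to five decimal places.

Δx = (5.5 − 2.5)/5 = 0.6.
r(2.5) = 4/15, r(3.1) = 20/81, r(3.7) = 20/87, r(4.3) = 20/93, r(4.9) = 20/99, r(5.5) = 4/21.
T_5 = (Δx/2)·[r(x_0) + 2r(x_1) + ... + 2r(x_{4}) + r(x_5)].
Sum ≈ 0.67347.

0.67347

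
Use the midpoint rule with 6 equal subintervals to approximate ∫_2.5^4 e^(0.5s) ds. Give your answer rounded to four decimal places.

7.7924

Δs = (4 − 2.5)/6 = 0.25.
Midpoints: 2.625, 2.875, 3.125, 3.375, 3.625, 3.875.
f(2.625) ≈ 3.7155, f(2.875) ≈ 4.2102, f(3.125) ≈ 4.7707, f(3.375) ≈ 5.4059, f(3.625) ≈ 6.1257, f(3.875) ≈ 6.9414.
Sum = Δs · [f(2.625) + f(2.875) + f(3.125) + ...].
Sum ≈ 7.7924.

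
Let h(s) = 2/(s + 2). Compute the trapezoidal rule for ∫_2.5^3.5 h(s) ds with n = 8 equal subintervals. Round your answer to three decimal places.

0.401

Δs = (3.5 − 2.5)/8 = 0.125.
h(2.5) = 4/9, h(2.625) = 16/37, h(2.75) = 8/19, h(2.875) = 16/39, h(3) = 0.4, h(3.125) = 16/41, h(3.25) = 8/21, h(3.375) = 16/43, h(3.5) = 4/11.
T_8 = (Δs/2)·[h(s_0) + 2h(s_1) + ... + 2h(s_{7}) + h(s_8)].
Sum ≈ 0.401.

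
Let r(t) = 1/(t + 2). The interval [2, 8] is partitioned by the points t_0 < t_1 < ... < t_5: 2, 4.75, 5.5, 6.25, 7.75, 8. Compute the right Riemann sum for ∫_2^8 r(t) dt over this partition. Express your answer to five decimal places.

0.77716

Subinterval widths: 2.75, 0.75, 0.75, 1.5, 0.25.
Right endpoints: 4.75, 5.5, 6.25, 7.75, 8.
r(4.75) = 4/27, r(5.5) = 2/15, r(6.25) = 4/33, r(7.75) = 4/39, r(8) = 0.1.
Sum = Σ Δt_i · r(t_i).
Sum ≈ 0.77716.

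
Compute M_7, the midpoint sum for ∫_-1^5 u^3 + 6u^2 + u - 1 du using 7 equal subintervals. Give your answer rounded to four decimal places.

Δu = (5 − (-1))/7 = 6/7.
Midpoints: -4/7, 2/7, 8/7, 2, 20/7, 26/7, 32/7.
f(-4/7) = 69/343, f(2/7) = -69/343, f(8/7) = 3249/343, f(2) = 33, f(20/7) = 25437/343, f(26/7) = 46899/343, f(32/7) = 77001/343.
Sum = Δu · [f(-4/7) + f(2/7) + f(8/7) + ...].
Sum ≈ 409.5918.

409.5918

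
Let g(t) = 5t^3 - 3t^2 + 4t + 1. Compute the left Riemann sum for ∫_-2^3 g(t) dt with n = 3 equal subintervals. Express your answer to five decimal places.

-78.33333

Δt = (3 − (-2))/3 = 5/3.
Left endpoints: -2, -1/3, 4/3.
g(-2) = -59, g(-1/3) = -23/27, g(4/3) = 347/27.
Sum = Δt · [g(-2) + g(-1/3) + g(4/3)].
Sum ≈ -78.33333.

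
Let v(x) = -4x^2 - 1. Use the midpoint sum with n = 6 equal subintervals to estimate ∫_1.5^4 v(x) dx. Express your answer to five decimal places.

-83.18866

Δx = (4 − 1.5)/6 = 5/12.
Midpoints: 41/24, 2.125, 61/24, 71/24, 3.375, 91/24.
v(41/24) = -1825/144, v(2.125) = -19.0625, v(61/24) = -3865/144, v(71/24) = -5185/144, v(3.375) = -46.5625, v(91/24) = -8425/144.
Sum = Δx · [v(41/24) + v(2.125) + v(61/24) + ...].
Sum ≈ -83.18866.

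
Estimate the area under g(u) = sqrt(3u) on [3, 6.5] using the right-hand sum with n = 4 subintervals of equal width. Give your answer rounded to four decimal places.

Δu = (6.5 − 3)/4 = 0.875.
Right endpoints: 3.875, 4.75, 5.625, 6.5.
g(3.875) ≈ 3.4095, g(4.75) ≈ 3.7749, g(5.625) ≈ 4.1079, g(6.5) ≈ 4.4159.
Sum = Δu · [g(3.875) + g(4.75) + g(5.625) + g(6.5)].
Sum ≈ 13.7447.

13.7447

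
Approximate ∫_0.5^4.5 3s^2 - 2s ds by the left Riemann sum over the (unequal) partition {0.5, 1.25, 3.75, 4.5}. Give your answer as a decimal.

Subinterval widths: 0.75, 2.5, 0.75.
Left endpoints: 0.5, 1.25, 3.75.
f(0.5) = -0.25, f(1.25) = 2.1875, f(3.75) = 34.6875.
Sum = Σ Δs_i · f(s_i).
Sum = 31.296875.

31.296875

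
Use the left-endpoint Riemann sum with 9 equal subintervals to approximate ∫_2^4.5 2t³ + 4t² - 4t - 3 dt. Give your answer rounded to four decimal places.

Δt = (4.5 − 2)/9 = 5/18.
Left endpoints: 2, 41/18, 23/9, 17/6, 28/9, 61/18, 11/3, 71/18, 38/9.
f(2) = 21, f(41/18) = 94121/2916, f(23/9) = 33739/729, f(17/6) = 6833/108, f(28/9) = 60869/729, f(61/18) = 312661/2916, f(11/3) = 3637/27, f(71/18) = 484631/2916, f(38/9) = 147229/729.
Sum = Δt · [f(2) + f(41/18) + f(23/9) + ...].
Sum ≈ 237.8909.

237.8909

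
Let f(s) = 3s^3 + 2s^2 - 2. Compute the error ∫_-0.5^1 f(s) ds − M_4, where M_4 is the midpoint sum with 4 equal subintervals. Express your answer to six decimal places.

Exact integral: ∫_-0.5^1 f(s) ds = -1.546875.
M_4 ≈ -1.62158203.
Error ≈ -1.546875 − (-1.62158203) ≈ 0.074707.

0.074707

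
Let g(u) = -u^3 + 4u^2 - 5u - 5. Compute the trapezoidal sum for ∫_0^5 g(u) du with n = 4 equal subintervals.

-81.640625

Δu = (5 − 0)/4 = 1.25.
g(0) = -5, g(1.25) = -6.953125, g(2.5) = -8.125, g(3.75) = -20.234375, g(5) = -55.
T_4 = (Δu/2)·[g(u_0) + 2g(u_1) + 2g(u_2) + 2g(u_3) + g(u_4)].
Sum = -81.640625.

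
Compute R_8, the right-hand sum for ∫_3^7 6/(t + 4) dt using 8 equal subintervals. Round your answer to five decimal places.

2.63551

Δt = (7 − 3)/8 = 0.5.
Right endpoints: 3.5, 4, 4.5, 5, 5.5, 6, 6.5, 7.
f(3.5) = 0.8, f(4) = 0.75, f(4.5) = 12/17, f(5) = 2/3, f(5.5) = 12/19, f(6) = 0.6, f(6.5) = 4/7, f(7) = 6/11.
Sum = Δt · [f(3.5) + f(4) + f(4.5) + ...].
Sum ≈ 2.63551.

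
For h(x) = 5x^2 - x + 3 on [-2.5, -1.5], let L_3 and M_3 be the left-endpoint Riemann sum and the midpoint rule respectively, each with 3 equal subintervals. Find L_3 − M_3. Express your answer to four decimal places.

L_3 ≈ 29.009259.
M_3 ≈ 25.370370.
L_3 − M_3 ≈ 3.6389.

3.6389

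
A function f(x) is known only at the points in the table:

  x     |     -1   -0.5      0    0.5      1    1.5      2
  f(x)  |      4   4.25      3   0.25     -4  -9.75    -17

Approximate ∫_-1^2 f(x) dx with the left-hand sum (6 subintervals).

-1.125

Δx = 0.5.
Sum = 0.5·[4 + 4.25 + 3 + 0.25 + (-4) + (-9.75)] = -1.125.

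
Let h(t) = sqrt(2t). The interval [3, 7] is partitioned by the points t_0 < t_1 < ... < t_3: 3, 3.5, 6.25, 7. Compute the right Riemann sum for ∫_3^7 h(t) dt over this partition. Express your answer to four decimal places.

Subinterval widths: 0.5, 2.75, 0.75.
Right endpoints: 3.5, 6.25, 7.
h(3.5) ≈ 2.6458, h(6.25) ≈ 3.5355, h(7) ≈ 3.7417.
Sum = Σ Δt_i · h(t_i).
Sum ≈ 13.8518.

13.8518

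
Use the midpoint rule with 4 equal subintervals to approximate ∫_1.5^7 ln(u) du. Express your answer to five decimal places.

Δu = (7 − 1.5)/4 = 1.375.
Midpoints: 2.1875, 3.5625, 4.9375, 6.3125.
f(2.1875) ≈ 0.78276, f(3.5625) ≈ 1.27046, f(4.9375) ≈ 1.59686, f(6.3125) ≈ 1.84253.
Sum = Δu · [f(2.1875) + f(3.5625) + f(4.9375) + f(6.3125)].
Sum ≈ 7.55234.

7.55234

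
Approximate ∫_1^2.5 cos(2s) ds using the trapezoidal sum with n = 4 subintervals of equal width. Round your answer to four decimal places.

Δs = (2.5 − 1)/4 = 0.375.
f(1) ≈ -0.4161, f(1.375) ≈ -0.9243, f(1.75) ≈ -0.9365, f(2.125) ≈ -0.4461, f(2.5) ≈ 0.2837.
T_4 = (Δs/2)·[f(s_0) + 2f(s_1) + 2f(s_2) + 2f(s_3) + f(s_4)].
Sum ≈ -0.8899.

-0.8899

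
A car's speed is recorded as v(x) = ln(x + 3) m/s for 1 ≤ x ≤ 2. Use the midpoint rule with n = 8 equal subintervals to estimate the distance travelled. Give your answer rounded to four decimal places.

1.5020

Δx = (2 − 1)/8 = 0.125.
Midpoints: 1.0625, 1.1875, 1.3125, 1.4375, 1.5625, 1.6875, 1.8125, 1.9375.
v(1.0625) ≈ 1.4018, v(1.1875) ≈ 1.4321, v(1.3125) ≈ 1.4615, v(1.4375) ≈ 1.4901, v(1.5625) ≈ 1.5179, v(1.6875) ≈ 1.5449, v(1.8125) ≈ 1.5712, v(1.9375) ≈ 1.5969.
Sum = Δx · [v(1.0625) + v(1.1875) + v(1.3125) + ...].
Sum ≈ 1.5020.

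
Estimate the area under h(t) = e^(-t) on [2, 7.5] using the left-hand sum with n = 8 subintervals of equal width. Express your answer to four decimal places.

0.1864

Δt = (7.5 − 2)/8 = 0.6875.
Left endpoints: 2, 2.6875, 3.375, 4.0625, 4.75, 5.4375, 6.125, 6.8125.
h(2) ≈ 0.1353, h(2.6875) ≈ 0.0681, h(3.375) ≈ 0.0342, h(4.0625) ≈ 0.0172, h(4.75) ≈ 0.0087, h(5.4375) ≈ 0.0044, h(6.125) ≈ 0.0022, h(6.8125) ≈ 0.0011.
Sum = Δt · [h(2) + h(2.6875) + h(3.375) + ...].
Sum ≈ 0.1864.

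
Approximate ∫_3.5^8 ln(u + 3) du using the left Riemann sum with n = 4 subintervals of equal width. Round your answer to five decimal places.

9.40758

Δu = (8 − 3.5)/4 = 1.125.
Left endpoints: 3.5, 4.625, 5.75, 6.875.
f(3.5) ≈ 1.87180, f(4.625) ≈ 2.03143, f(5.75) ≈ 2.16905, f(6.875) ≈ 2.29001.
Sum = Δu · [f(3.5) + f(4.625) + f(5.75) + f(6.875)].
Sum ≈ 9.40758.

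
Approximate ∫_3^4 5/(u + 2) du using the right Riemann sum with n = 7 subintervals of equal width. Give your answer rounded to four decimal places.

0.8998

Δu = (4 − 3)/7 = 1/7.
Right endpoints: 22/7, 23/7, 24/7, 25/7, 26/7, 27/7, 4.
f(22/7) = 35/36, f(23/7) = 35/37, f(24/7) = 35/38, f(25/7) = 35/39, f(26/7) = 0.875, f(27/7) = 35/41, f(4) = 5/6.
Sum = Δu · [f(22/7) + f(23/7) + f(24/7) + ...].
Sum ≈ 0.8998.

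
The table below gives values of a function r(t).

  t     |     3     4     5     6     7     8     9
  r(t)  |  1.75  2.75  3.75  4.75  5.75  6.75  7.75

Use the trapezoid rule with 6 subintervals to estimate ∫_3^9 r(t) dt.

28.5

Δt = 1.
T_6 = (1/2)·[1.75 + 2·2.75 + 2·3.75 + 2·4.75 + 2·5.75 + 2·6.75 + 7.75] = 28.5.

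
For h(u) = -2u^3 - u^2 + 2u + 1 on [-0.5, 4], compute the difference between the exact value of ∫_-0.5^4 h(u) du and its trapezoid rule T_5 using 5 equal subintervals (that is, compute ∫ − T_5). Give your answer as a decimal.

Exact integral: ∫_-0.5^4 h(u) du = -129.09375.
T_5 = -136.08.
Error = -129.09375 − (-136.08) = 6.98625.

6.98625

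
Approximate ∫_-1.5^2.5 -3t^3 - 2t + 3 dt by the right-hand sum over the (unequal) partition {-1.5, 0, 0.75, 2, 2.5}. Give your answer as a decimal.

-51.01171875

Subinterval widths: 1.5, 0.75, 1.25, 0.5.
Right endpoints: 0, 0.75, 2, 2.5.
f(0) = 3, f(0.75) = 0.234375, f(2) = -25, f(2.5) = -48.875.
Sum = Σ Δt_i · f(t_i).
Sum = -51.01171875.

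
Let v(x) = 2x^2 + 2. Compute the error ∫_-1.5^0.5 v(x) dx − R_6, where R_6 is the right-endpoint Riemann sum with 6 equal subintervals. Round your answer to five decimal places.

0.59259

Exact integral: ∫_-1.5^0.5 v(x) dx ≈ 6.3333333.
R_6 ≈ 5.7407407.
Error ≈ 6.3333333 − 5.7407407 ≈ 0.59259.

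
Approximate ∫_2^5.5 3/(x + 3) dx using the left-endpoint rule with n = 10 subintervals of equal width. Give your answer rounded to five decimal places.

Δx = (5.5 − 2)/10 = 0.35.
Left endpoints: 2, 2.35, 2.7, 3.05, 3.4, 3.75, 4.1, 4.45, 4.8, 5.15.
f(2) = 0.6, f(2.35) = 60/107, f(2.7) = 10/19, f(3.05) = 60/121, f(3.4) = 0.46875, f(3.75) = 4/9, f(4.1) = 30/71, f(4.45) = 60/149, f(4.8) = 5/13, f(5.15) = 60/163.
Sum = Δx · [f(2) + f(2.35) + f(2.7) + ...].
Sum ≈ 1.63592.

1.63592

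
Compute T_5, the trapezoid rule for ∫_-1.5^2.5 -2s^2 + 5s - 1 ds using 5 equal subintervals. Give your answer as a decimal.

-7.52

Δs = (2.5 − (-1.5))/5 = 0.8.
f(-1.5) = -13, f(-0.7) = -5.48, f(0.1) = -0.52, f(0.9) = 1.88, f(1.7) = 1.72, f(2.5) = -1.
T_5 = (Δs/2)·[f(s_0) + 2f(s_1) + ... + 2f(s_{4}) + f(s_5)].
Sum = -7.52.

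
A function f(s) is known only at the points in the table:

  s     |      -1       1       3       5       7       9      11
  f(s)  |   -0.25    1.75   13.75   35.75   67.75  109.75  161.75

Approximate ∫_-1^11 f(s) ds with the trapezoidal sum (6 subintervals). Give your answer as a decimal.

Δs = 2.
T_6 = (2/2)·[(-0.25) + 2·1.75 + 2·13.75 + 2·35.75 + 2·67.75 + 2·109.75 + 161.75] = 619.

619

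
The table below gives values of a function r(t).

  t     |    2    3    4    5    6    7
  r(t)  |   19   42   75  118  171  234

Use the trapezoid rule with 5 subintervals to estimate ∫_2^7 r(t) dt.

532.5

Δt = 1.
T_5 = (1/2)·[19 + 2·42 + 2·75 + 2·118 + 2·171 + 234] = 532.5.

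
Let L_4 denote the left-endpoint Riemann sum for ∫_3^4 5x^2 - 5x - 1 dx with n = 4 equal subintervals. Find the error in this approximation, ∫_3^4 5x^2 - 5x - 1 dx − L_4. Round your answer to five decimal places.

3.69792

Exact integral: ∫_3^4 f(x) dx ≈ 43.1666667.
L_4 = 39.46875.
Error ≈ 43.1666667 − 39.46875 ≈ 3.69792.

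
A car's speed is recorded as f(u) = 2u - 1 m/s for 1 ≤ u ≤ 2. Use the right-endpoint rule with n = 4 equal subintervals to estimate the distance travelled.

Δu = (2 − 1)/4 = 0.25.
Right endpoints: 1.25, 1.5, 1.75, 2.
f(1.25) = 1.5, f(1.5) = 2, f(1.75) = 2.5, f(2) = 3.
Sum = Δu · [f(1.25) + f(1.5) + f(1.75) + f(2)].
Sum = 2.25.

2.25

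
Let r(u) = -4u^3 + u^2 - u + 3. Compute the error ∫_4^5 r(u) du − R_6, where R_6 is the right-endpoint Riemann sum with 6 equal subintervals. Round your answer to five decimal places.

Exact integral: ∫_4^5 r(u) du ≈ -350.1666667.
R_6 ≈ -370.0787037.
Error ≈ -350.1666667 − (-370.0787037) ≈ 19.91204.

19.91204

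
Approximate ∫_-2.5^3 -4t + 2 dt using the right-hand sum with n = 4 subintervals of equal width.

Δt = (3 − (-2.5))/4 = 1.375.
Right endpoints: -1.125, 0.25, 1.625, 3.
f(-1.125) = 6.5, f(0.25) = 1, f(1.625) = -4.5, f(3) = -10.
Sum = Δt · [f(-1.125) + f(0.25) + f(1.625) + f(3)].
Sum = -9.625.

-9.625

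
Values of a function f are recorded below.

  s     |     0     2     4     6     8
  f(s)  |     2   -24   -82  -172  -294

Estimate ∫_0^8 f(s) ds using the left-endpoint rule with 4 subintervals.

-552

Δs = 2.
Sum = 2·[2 + (-24) + (-82) + (-172)] = -552.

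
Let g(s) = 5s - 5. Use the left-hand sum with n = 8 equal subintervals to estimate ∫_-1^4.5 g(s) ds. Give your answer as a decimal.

11.171875

Δs = (4.5 − (-1))/8 = 0.6875.
Left endpoints: -1, -0.3125, 0.375, 1.0625, 1.75, 2.4375, 3.125, 3.8125.
g(-1) = -10, g(-0.3125) = -6.5625, g(0.375) = -3.125, g(1.0625) = 0.3125, g(1.75) = 3.75, g(2.4375) = 7.1875, g(3.125) = 10.625, g(3.8125) = 14.0625.
Sum = Δs · [g(-1) + g(-0.3125) + g(0.375) + ...].
Sum = 11.171875.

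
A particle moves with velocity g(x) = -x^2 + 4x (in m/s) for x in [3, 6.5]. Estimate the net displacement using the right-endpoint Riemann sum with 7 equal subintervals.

Δx = (6.5 − 3)/7 = 0.5.
Right endpoints: 3.5, 4, 4.5, 5, 5.5, 6, 6.5.
g(3.5) = 1.75, g(4) = 0, g(4.5) = -2.25, g(5) = -5, g(5.5) = -8.25, g(6) = -12, g(6.5) = -16.25.
Sum = Δx · [g(3.5) + g(4) + g(4.5) + ...].
Sum = -21.

-21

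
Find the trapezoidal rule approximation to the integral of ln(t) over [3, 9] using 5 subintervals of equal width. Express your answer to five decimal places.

10.45271

Δt = (9 − 3)/5 = 1.2.
f(3) ≈ 1.09861, f(4.2) ≈ 1.43508, f(5.4) ≈ 1.68640, f(6.6) ≈ 1.88707, f(7.8) ≈ 2.05412, f(9) ≈ 2.19722.
T_5 = (Δt/2)·[f(t_0) + 2f(t_1) + ... + 2f(t_{4}) + f(t_5)].
Sum ≈ 10.45271.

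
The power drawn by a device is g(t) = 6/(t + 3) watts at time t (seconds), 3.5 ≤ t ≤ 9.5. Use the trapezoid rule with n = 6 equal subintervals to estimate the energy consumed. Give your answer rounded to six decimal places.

3.932167

Δt = (9.5 − 3.5)/6 = 1.
g(3.5) = 12/13, g(4.5) = 0.8, g(5.5) = 12/17, g(6.5) = 12/19, g(7.5) = 4/7, g(8.5) = 12/23, g(9.5) = 0.48.
T_6 = (Δt/2)·[g(t_0) + 2g(t_1) + ... + 2g(t_{5}) + g(t_6)].
Sum ≈ 3.932167.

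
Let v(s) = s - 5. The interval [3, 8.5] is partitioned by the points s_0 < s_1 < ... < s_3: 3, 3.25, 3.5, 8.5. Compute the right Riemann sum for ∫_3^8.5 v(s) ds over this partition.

16.6875

Subinterval widths: 0.25, 0.25, 5.
Right endpoints: 3.25, 3.5, 8.5.
v(3.25) = -1.75, v(3.5) = -1.5, v(8.5) = 3.5.
Sum = Σ Δs_i · v(s_i).
Sum = 16.6875.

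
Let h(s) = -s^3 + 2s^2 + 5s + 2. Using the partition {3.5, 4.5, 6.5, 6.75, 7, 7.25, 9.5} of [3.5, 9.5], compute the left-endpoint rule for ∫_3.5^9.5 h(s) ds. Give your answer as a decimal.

-722.03125

Subinterval widths: 1, 2, 0.25, 0.25, 0.25, 2.25.
Left endpoints: 3.5, 4.5, 6.5, 6.75, 7, 7.25.
h(3.5) = 1.125, h(4.5) = -26.125, h(6.5) = -155.625, h(6.75) = -180.671875, h(7) = -208, h(7.25) = -237.703125.
Sum = Σ Δs_i · h(s_i).
Sum = -722.03125.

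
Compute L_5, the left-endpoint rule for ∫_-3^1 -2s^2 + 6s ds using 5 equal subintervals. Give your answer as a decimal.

-59.52

Δs = (1 − (-3))/5 = 0.8.
Left endpoints: -3, -2.2, -1.4, -0.6, 0.2.
f(-3) = -36, f(-2.2) = -22.88, f(-1.4) = -12.32, f(-0.6) = -4.32, f(0.2) = 1.12.
Sum = Δs · [f(-3) + f(-2.2) + f(-1.4) + f(-0.6) + f(0.2)].
Sum = -59.52.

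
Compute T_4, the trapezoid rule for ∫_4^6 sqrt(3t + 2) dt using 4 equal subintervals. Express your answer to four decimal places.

8.2341

Δt = (6 − 4)/4 = 0.5.
f(4) ≈ 3.7417, f(4.5) ≈ 3.9370, f(5) ≈ 4.1231, f(5.5) ≈ 4.3012, f(6) ≈ 4.4721.
T_4 = (Δt/2)·[f(t_0) + 2f(t_1) + 2f(t_2) + 2f(t_3) + f(t_4)].
Sum ≈ 8.2341.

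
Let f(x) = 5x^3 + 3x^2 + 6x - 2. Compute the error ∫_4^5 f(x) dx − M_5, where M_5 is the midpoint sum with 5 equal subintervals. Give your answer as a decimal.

0.235

Exact integral: ∫_4^5 f(x) dx = 547.25.
M_5 = 547.015.
Error = 547.25 − 547.015 = 0.235.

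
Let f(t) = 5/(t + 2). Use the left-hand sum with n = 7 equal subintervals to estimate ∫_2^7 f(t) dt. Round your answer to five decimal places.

Δt = (7 − 2)/7 = 5/7.
Left endpoints: 2, 19/7, 24/7, 29/7, 34/7, 39/7, 44/7.
f(2) = 1.25, f(19/7) = 35/33, f(24/7) = 35/38, f(29/7) = 35/43, f(34/7) = 35/48, f(39/7) = 35/53, f(44/7) = 35/58.
Sum = Δt · [f(2) + f(19/7) + f(24/7) + ...].
Sum ≈ 4.31329.

4.31329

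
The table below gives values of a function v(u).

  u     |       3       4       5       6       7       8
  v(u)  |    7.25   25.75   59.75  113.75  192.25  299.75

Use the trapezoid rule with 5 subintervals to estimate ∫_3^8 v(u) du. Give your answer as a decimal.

545

Δu = 1.
T_5 = (1/2)·[7.25 + 2·25.75 + 2·59.75 + 2·113.75 + 2·192.25 + 299.75] = 545.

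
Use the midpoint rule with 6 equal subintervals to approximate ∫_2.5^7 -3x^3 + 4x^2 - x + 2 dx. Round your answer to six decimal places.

Δx = (7 − 2.5)/6 = 0.75.
Midpoints: 2.875, 3.625, 4.375, 5.125, 5.875, 6.625.
f(2.875) = -20021/512, f(3.625) = -47087/512, f(4.375) = -90641/512, f(5.125) = -154571/512, f(5.875) = -242765/512, f(6.625) = -359111/512.
Sum = Δx · [f(2.875) + f(3.625) + f(4.375) + ...].
Sum ≈ -1339.154297.

-1339.154297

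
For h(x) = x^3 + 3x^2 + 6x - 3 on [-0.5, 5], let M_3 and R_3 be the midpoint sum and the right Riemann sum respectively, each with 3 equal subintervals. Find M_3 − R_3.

M_3 ≈ 324.089410.
R_3 ≈ 582.159722.
M_3 − R_3 = -258.0703125.

-258.0703125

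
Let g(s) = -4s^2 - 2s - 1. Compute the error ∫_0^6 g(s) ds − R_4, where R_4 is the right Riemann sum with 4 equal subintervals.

126

Exact integral: ∫_0^6 g(s) ds = -330.
R_4 = -456.
Error = -330 − (-456) = 126.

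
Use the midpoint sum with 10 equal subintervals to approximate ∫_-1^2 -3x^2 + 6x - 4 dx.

Δx = (2 − (-1))/10 = 0.3.
Midpoints: -0.85, -0.55, -0.25, 0.05, 0.35, 0.65, 0.95, 1.25, 1.55, 1.85.
f(-0.85) = -11.2675, f(-0.55) = -8.2075, f(-0.25) = -5.6875, f(0.05) = -3.7075, f(0.35) = -2.2675, f(0.65) = -1.3675, f(0.95) = -1.0075, f(1.25) = -1.1875, f(1.55) = -1.9075, f(1.85) = -3.1675.
Sum = Δx · [f(-0.85) + f(-0.55) + f(-0.25) + ...].
Sum = -11.9325.

-11.9325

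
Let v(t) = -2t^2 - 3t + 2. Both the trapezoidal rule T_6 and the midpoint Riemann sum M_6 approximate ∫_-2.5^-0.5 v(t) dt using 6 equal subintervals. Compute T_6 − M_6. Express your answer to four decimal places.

T_6 ≈ 2.592593.
M_6 ≈ 2.703704.
T_6 − M_6 ≈ -0.1111.

-0.1111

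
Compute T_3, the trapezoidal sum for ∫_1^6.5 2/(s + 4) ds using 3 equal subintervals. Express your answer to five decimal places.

1.50093

Δs = (6.5 − 1)/3 = 11/6.
f(1) = 0.4, f(17/6) = 12/41, f(14/3) = 3/13, f(6.5) = 4/21.
T_3 = (Δs/2)·[f(s_0) + 2f(s_1) + 2f(s_2) + f(s_3)].
Sum ≈ 1.50093.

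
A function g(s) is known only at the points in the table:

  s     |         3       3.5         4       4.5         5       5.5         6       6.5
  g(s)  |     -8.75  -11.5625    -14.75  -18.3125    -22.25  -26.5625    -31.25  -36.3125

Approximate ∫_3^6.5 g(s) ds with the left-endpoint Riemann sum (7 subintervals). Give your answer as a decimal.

Δs = 0.5.
Sum = 0.5·[(-8.75) + (-11.5625) + (-14.75) + (-18.3125) + (-22.25) + (-26.5625) + (-31.25)] = -66.71875.

-66.71875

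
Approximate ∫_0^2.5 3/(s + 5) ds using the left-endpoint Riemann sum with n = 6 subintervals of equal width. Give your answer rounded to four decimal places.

1.2590

Δs = (2.5 − 0)/6 = 5/12.
Left endpoints: 0, 5/12, 5/6, 1.25, 5/3, 25/12.
f(0) = 0.6, f(5/12) = 36/65, f(5/6) = 18/35, f(1.25) = 0.48, f(5/3) = 0.45, f(25/12) = 36/85.
Sum = Δs · [f(0) + f(5/12) + f(5/6) + ...].
Sum ≈ 1.2590.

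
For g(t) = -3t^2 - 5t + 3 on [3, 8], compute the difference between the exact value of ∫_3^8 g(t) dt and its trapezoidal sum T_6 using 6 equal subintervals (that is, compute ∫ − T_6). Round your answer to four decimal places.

1.7361

Exact integral: ∫_3^8 g(t) dt = -607.5.
T_6 ≈ -609.236111.
Error ≈ -607.5 − (-609.236111) ≈ 1.7361.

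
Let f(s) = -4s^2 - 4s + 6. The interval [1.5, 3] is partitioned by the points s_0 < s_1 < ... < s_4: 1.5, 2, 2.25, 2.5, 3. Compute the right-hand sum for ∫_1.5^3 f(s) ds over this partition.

Subinterval widths: 0.5, 0.25, 0.25, 0.5.
Right endpoints: 2, 2.25, 2.5, 3.
f(2) = -18, f(2.25) = -23.25, f(2.5) = -29, f(3) = -42.
Sum = Σ Δs_i · f(s_i).
Sum = -43.0625.

-43.0625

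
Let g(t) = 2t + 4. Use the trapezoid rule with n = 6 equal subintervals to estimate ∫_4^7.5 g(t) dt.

Δt = (7.5 − 4)/6 = 7/12.
g(4) = 12, g(55/12) = 79/6, g(31/6) = 43/3, g(5.75) = 15.5, g(19/3) = 50/3, g(83/12) = 107/6, g(7.5) = 19.
T_6 = (Δt/2)·[g(t_0) + 2g(t_1) + ... + 2g(t_{5}) + g(t_6)].
Sum = 54.25.

54.25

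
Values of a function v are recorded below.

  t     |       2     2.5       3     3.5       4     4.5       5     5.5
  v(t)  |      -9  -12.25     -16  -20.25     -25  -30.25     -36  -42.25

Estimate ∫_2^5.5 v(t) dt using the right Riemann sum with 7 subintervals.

Δt = 0.5.
Sum = 0.5·[(-12.25) + (-16) + (-20.25) + (-25) + (-30.25) + (-36) + (-42.25)] = -91.

-91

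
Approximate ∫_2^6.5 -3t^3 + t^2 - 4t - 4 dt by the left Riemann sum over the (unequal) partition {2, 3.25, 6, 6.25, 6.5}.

Subinterval widths: 1.25, 2.75, 0.25, 0.25.
Left endpoints: 2, 3.25, 6, 6.25.
f(2) = -32, f(3.25) = -109.421875, f(6) = -640, f(6.25) = -722.359375.
Sum = Σ Δt_i · f(t_i).
Sum = -681.5.

-681.5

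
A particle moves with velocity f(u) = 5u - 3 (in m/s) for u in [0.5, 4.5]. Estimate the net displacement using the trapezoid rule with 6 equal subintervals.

Δu = (4.5 − 0.5)/6 = 2/3.
f(0.5) = -0.5, f(7/6) = 17/6, f(11/6) = 37/6, f(2.5) = 9.5, f(19/6) = 77/6, f(23/6) = 97/6, f(4.5) = 19.5.
T_6 = (Δu/2)·[f(u_0) + 2f(u_1) + ... + 2f(u_{5}) + f(u_6)].
Sum = 38.

38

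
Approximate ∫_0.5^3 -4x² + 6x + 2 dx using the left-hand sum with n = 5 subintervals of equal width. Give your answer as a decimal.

Δx = (3 − 0.5)/5 = 0.5.
Left endpoints: 0.5, 1, 1.5, 2, 2.5.
f(0.5) = 4, f(1) = 4, f(1.5) = 2, f(2) = -2, f(2.5) = -8.
Sum = Δx · [f(0.5) + f(1) + f(1.5) + f(2) + f(2.5)].
Sum = 0.

0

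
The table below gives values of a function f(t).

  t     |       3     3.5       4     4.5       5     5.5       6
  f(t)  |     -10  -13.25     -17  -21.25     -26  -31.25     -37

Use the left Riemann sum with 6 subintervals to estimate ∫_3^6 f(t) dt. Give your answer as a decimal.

-59.375

Δt = 0.5.
Sum = 0.5·[(-10) + (-13.25) + (-17) + (-21.25) + (-26) + (-31.25)] = -59.375.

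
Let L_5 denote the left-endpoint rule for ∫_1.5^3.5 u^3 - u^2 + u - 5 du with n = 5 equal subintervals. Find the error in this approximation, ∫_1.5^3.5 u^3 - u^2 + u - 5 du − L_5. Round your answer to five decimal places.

Exact integral: ∫_1.5^3.5 f(u) du ≈ 18.0833333.
L_5 = 12.13.
Error ≈ 18.0833333 − 12.13 ≈ 5.95333.

5.95333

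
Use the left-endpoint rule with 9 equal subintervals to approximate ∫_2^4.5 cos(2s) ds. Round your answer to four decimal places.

0.6051

Δs = (4.5 − 2)/9 = 5/18.
Left endpoints: 2, 41/18, 23/9, 17/6, 28/9, 61/18, 11/3, 71/18, 38/9.
f(2) ≈ -0.6536, f(41/18) ≈ -0.1562, f(23/9) ≈ 0.3882, f(17/6) ≈ 0.8159, f(28/9) ≈ 0.9981, f(61/18) ≈ 0.8802, f(11/3) ≈ 0.4974, f(71/18) ≈ -0.0349, f(38/9) ≈ -0.5567.
Sum = Δs · [f(2) + f(41/18) + f(23/9) + ...].
Sum ≈ 0.6051.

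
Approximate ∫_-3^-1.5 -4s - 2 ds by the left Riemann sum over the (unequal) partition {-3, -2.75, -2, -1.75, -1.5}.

Subinterval widths: 0.25, 0.75, 0.25, 0.25.
Left endpoints: -3, -2.75, -2, -1.75.
f(-3) = 10, f(-2.75) = 9, f(-2) = 6, f(-1.75) = 5.
Sum = Σ Δs_i · f(s_i).
Sum = 12.

12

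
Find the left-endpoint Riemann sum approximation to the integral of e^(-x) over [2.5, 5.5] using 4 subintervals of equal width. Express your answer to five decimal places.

0.11087

Δx = (5.5 − 2.5)/4 = 0.75.
Left endpoints: 2.5, 3.25, 4, 4.75.
f(2.5) ≈ 0.08208, f(3.25) ≈ 0.03877, f(4) ≈ 0.01832, f(4.75) ≈ 0.00865.
Sum = Δx · [f(2.5) + f(3.25) + f(4) + f(4.75)].
Sum ≈ 0.11087.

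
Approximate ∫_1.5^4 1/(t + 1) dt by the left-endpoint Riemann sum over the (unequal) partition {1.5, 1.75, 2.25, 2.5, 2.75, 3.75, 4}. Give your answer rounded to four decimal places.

Subinterval widths: 0.25, 0.5, 0.25, 0.25, 1, 0.25.
Left endpoints: 1.5, 1.75, 2.25, 2.5, 2.75, 3.75.
f(1.5) = 0.4, f(1.75) = 4/11, f(2.25) = 4/13, f(2.5) = 2/7, f(2.75) = 4/15, f(3.75) = 4/19.
Sum = Σ Δt_i · f(t_i).
Sum ≈ 0.7495.

0.7495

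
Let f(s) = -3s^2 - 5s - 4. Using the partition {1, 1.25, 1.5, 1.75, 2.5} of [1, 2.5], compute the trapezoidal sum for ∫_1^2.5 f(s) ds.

Subinterval widths: 0.25, 0.25, 0.25, 0.75.
f(1) = -12, f(1.25) = -14.9375, f(1.5) = -18.25, f(1.75) = -21.9375, f(2.5) = -35.25.
On each subinterval the trapezoid contributes (Δs_i/2)·[f(s_{i-1}) + f(s_i)].
Sum = -33.984375.

-33.984375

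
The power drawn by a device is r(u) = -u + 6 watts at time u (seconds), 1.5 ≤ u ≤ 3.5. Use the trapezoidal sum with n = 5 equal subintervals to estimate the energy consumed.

Δu = (3.5 − 1.5)/5 = 0.4.
r(1.5) = 4.5, r(1.9) = 4.1, r(2.3) = 3.7, r(2.7) = 3.3, r(3.1) = 2.9, r(3.5) = 2.5.
T_5 = (Δu/2)·[r(u_0) + 2r(u_1) + ... + 2r(u_{4}) + r(u_5)].
Sum = 7.

7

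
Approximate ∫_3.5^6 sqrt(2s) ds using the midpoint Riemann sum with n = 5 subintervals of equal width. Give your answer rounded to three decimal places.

7.684

Δs = (6 − 3.5)/5 = 0.5.
Midpoints: 3.75, 4.25, 4.75, 5.25, 5.75.
f(3.75) ≈ 2.739, f(4.25) ≈ 2.915, f(4.75) ≈ 3.082, f(5.25) ≈ 3.240, f(5.75) ≈ 3.391.
Sum = Δs · [f(3.75) + f(4.25) + f(4.75) + f(5.25) + f(5.75)].
Sum ≈ 7.684.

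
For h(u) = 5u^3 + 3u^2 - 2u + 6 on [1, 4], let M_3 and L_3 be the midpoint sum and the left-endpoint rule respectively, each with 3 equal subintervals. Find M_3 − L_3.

M_3 = 374.625.
L_3 = 228.
M_3 − L_3 = 146.625.

146.625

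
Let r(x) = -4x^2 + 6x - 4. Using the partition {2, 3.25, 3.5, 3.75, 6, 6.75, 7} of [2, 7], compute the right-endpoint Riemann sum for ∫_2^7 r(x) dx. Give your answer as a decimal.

Subinterval widths: 1.25, 0.25, 0.25, 2.25, 0.75, 0.25.
Right endpoints: 3.25, 3.5, 3.75, 6, 6.75, 7.
r(3.25) = -26.75, r(3.5) = -32, r(3.75) = -37.75, r(6) = -112, r(6.75) = -145.75, r(7) = -158.
Sum = Σ Δx_i · r(x_i).
Sum = -451.6875.

-451.6875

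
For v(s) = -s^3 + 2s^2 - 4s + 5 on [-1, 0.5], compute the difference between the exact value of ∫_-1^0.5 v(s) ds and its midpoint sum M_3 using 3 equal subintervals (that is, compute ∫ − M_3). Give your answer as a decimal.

0.0859375

Exact integral: ∫_-1^0.5 v(s) ds = 9.984375.
M_3 = 9.8984375.
Error = 9.984375 − 9.8984375 = 0.0859375.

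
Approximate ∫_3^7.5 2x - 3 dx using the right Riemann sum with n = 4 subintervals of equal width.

Δx = (7.5 − 3)/4 = 1.125.
Right endpoints: 4.125, 5.25, 6.375, 7.5.
f(4.125) = 5.25, f(5.25) = 7.5, f(6.375) = 9.75, f(7.5) = 12.
Sum = Δx · [f(4.125) + f(5.25) + f(6.375) + f(7.5)].
Sum = 38.8125.

38.8125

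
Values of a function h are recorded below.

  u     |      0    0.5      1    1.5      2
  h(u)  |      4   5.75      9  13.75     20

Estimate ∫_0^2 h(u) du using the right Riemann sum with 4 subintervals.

24.25

Δu = 0.5.
Sum = 0.5·[5.75 + 9 + 13.75 + 20] = 24.25.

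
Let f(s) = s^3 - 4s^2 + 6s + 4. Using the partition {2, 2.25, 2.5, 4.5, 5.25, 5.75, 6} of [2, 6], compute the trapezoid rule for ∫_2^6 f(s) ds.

164.390625

Subinterval widths: 0.25, 0.25, 2, 0.75, 0.5, 0.25.
f(2) = 8, f(2.25) = 8.640625, f(2.5) = 9.625, f(4.5) = 41.125, f(5.25) = 69.953125, f(5.75) = 96.359375, f(6) = 112.
On each subinterval the trapezoid contributes (Δs_i/2)·[f(s_{i-1}) + f(s_i)].
Sum = 164.390625.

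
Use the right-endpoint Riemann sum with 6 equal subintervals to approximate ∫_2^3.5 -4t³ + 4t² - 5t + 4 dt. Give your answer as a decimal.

Δt = (3.5 − 2)/6 = 0.25.
Right endpoints: 2.25, 2.5, 2.75, 3, 3.25, 3.5.
f(2.25) = -32.5625, f(2.5) = -46, f(2.75) = -62.6875, f(3) = -83, f(3.25) = -107.3125, f(3.5) = -136.
Sum = Δt · [f(2.25) + f(2.5) + f(2.75) + ...].
Sum = -116.890625.

-116.890625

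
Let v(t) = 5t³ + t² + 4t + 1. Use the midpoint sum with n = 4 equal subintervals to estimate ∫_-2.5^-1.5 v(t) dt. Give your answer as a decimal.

Δt = (-1.5 − (-2.5))/4 = 0.25.
Midpoints: -2.375, -2.125, -1.875, -1.625.
v(-2.375) = -35759/512, v(-2.125) = -26093/512, v(-1.875) = -18403/512, v(-1.625) = -12449/512.
Sum = Δt · [v(-2.375) + v(-2.125) + v(-1.875) + v(-1.625)].
Sum = -45.265625.

-45.265625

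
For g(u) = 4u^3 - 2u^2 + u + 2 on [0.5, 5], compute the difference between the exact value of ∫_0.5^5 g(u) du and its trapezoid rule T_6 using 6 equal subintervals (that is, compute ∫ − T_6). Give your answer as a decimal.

-13.078125

Exact integral: ∫_0.5^5 g(u) du = 563.0625.
T_6 = 576.140625.
Error = 563.0625 − 576.140625 = -13.078125.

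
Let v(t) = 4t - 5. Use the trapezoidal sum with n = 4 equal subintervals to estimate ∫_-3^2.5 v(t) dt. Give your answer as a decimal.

Δt = (2.5 − (-3))/4 = 1.375.
v(-3) = -17, v(-1.625) = -11.5, v(-0.25) = -6, v(1.125) = -0.5, v(2.5) = 5.
T_4 = (Δt/2)·[v(t_0) + 2v(t_1) + 2v(t_2) + 2v(t_3) + v(t_4)].
Sum = -33.

-33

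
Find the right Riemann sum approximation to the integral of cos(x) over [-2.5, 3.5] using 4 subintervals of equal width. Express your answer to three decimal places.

Δx = (3.5 − (-2.5))/4 = 1.5.
Right endpoints: -1, 0.5, 2, 3.5.
f(-1) ≈ 0.540, f(0.5) ≈ 0.878, f(2) ≈ -0.416, f(3.5) ≈ -0.936.
Sum = Δx · [f(-1) + f(0.5) + f(2) + f(3.5)].
Sum ≈ 0.098.

0.098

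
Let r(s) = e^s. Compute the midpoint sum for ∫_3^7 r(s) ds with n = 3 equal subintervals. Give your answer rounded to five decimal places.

1000.75291

Δs = (7 − 3)/3 = 4/3.
Midpoints: 11/3, 5, 19/3.
r(11/3) ≈ 39.12128, r(5) ≈ 148.41316, r(19/3) ≈ 563.03024.
Sum = Δs · [r(11/3) + r(5) + r(19/3)].
Sum ≈ 1000.75291.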